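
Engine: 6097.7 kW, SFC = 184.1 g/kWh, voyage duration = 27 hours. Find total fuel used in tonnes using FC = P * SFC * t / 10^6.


Formula: FC (tonnes) = P * SFC * t / 1,000,000
Step 1 — P * SFC * t = 6097.7 * 184.1 * 27 = 30309837.39 g
Step 2 — FC (tonnes) = 30309837.39 / 1,000,000 ≈ 30.310 tonnes (5 s.f.)

30.310 tonnes


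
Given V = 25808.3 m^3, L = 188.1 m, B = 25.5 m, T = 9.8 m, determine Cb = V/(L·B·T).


Formula: Cb = V / (L * B * T)
Step 1 — L * B * T = 188.1 * 25.5 * 9.8 = 47006.19 m^3
Step 2 — Cb = 25808.3 / 47006.19 ≈ 0.54904 (5 s.f.)

0.54904


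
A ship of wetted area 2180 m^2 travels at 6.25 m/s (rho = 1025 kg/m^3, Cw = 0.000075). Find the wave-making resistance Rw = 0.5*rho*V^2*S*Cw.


Formula: Rw = 0.5 * rho * V^2 * S * Cw
Step 1 — V^2 = 6.25^2 = 39.0625
Step 2 — 0.5 * rho * V^2 = 0.5 * 1025 * 39.0625 = 20019.53125
Step 3 — Rw = 20019.53125 * 2180 * 0.000075 ≈ 3273.2 N (5 s.f.)

3273.2 N


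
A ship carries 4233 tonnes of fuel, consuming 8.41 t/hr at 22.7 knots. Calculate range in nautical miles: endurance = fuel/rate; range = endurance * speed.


Formula: endurance = fuel / rate; range = endurance * speed
Step 1 — endurance = 4233 / 8.41 = 503.3294 hours
Step 2 — range = 503.3294 * 22.7 ≈ 11426 nautical miles (5 s.f.)

11426 NM


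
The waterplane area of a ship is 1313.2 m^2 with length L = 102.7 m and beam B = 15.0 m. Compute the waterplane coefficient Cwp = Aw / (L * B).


Formula: Cwp = Aw / (L * B)
Step 1 — L * B = 102.7 * 15.0 = 1540.5 m^2
Step 2 — Cwp = 1313.2 / 1540.5 ≈ 0.85245 (5 s.f.)

0.85245


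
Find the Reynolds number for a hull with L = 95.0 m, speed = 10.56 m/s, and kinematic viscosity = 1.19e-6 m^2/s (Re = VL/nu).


Formula: Re = V * L / nu
Step 1 — V * L = 10.56 * 95.0 = 1003.2 m^2/s
Step 2 — Re = 1003.2 / 1.19e-6 = 8.43e+08

8.43e+08


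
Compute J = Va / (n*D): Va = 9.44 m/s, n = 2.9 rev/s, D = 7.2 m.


Formula: J = Va / (n * D)
Step 1 — n * D = 2.9 * 7.2 = 20.88
Step 2 — J = 9.44 / 20.88 ≈ 0.45211 (5 s.f.)

0.45211


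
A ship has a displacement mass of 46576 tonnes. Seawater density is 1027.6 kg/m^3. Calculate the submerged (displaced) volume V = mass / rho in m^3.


Formula: V = mass / rho
Step 1 — convert tonnes to kg: 46576 t * 1000 = 46576000 kg
Step 2 — V = 46576000 / 1027.6 ≈ 45325 m^3 (5 s.f.)

45325 m^3


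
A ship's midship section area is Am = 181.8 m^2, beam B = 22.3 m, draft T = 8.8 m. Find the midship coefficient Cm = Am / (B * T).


Formula: Cm = Am / (B * T)
Step 1 — B * T = 22.3 * 8.8 = 196.24 m^2
Step 2 — Cm = 181.8 / 196.24 ≈ 0.92642 (5 s.f.)

0.92642


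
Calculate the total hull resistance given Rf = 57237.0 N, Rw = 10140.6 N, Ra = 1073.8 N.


Formula: Rt = Rf + Rw + Ra
Substituting: Rt = 57237.0 + 10140.6 + 1073.8
Result: Rt = 68451.4 N

68451.4 N


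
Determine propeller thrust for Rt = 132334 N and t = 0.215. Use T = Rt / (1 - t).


Formula: T = Rt / (1 - t)
Step 1 — (1 - t) = 1 - 0.215 = 0.785
Step 2 — T = 132334 / 0.785 ≈ 168580 N (5 s.f.)

168580 N


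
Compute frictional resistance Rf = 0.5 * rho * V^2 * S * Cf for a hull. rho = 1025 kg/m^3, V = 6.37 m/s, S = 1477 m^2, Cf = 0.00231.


Formula: Rf = 0.5 * rho * V^2 * S * Cf
Step 1 — V^2 = 6.37^2 = 40.5769
Step 2 — 0.5 * rho * V^2 = 0.5 * 1025 * 40.5769 = 20795.66125
Step 3 — Rf = 20795.66125 * 1477 * 0.00231 ≈ 70952 N (5 s.f.)

70952 N


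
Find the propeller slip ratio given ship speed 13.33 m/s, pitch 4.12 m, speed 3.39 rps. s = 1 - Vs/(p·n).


Formula: s = 1 - Vs / (p * n)
Step 1 — p * n = 4.12 * 3.39 = 13.9668
Step 2 — Vs / (p*n) = 13.33 / 13.9668 = 0.954406 (6 d.p.)
Step 3 — s = 1 - 0.954406 = 0.045594

0.045594


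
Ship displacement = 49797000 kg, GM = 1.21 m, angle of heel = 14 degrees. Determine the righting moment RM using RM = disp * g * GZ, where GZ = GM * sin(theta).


Formula: GZ = GM * sin(theta); RM = disp * g * GZ
Step 1 — GZ = 1.21 * sin(14°) = 1.21 * 0.241922 = 0.292726 m
Step 2 — RM = 49797000 * 9.81 * 0.292726 ≈ 143000000 N·m (5 s.f.)

143000000 N·m


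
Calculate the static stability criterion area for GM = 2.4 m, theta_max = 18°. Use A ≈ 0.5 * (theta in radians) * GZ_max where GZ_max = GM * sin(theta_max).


Formula: GZ_max = GM * sin(theta); Area = 0.5 * theta_rad * GZ_max
Step 1 — GZ_max = 2.4 * sin(18°) = 2.4 * 0.309017 = 0.741641 m
Step 2 — theta_rad = 18 * pi/180 = 0.314159 rad
Step 3 — Area = 0.5 * 0.314159 * 0.741641 ≈ 0.11650 m·rad (5 s.f.)

0.11650 m·rad


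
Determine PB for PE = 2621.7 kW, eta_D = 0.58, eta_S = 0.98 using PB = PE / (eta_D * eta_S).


Formula: PB = PE / (eta_D * eta_S)
Step 1 — combined efficiency = eta_D * eta_S = 0.58 * 0.98 = 0.5684
Step 2 — PB = 2621.7 / 0.5684 ≈ 4612.4 kW (5 s.f.)

4612.4 kW


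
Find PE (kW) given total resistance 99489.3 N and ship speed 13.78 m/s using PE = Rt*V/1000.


Formula: PE = Rt * V / 1000 (kW)
Step 1 — PE (W) = 99489.3 * 13.78 = 1370962.554 W
Step 2 — PE (kW) = 1370962.554 / 1000 ≈ 1371.0 kW (5 s.f.)

1371.0 kW


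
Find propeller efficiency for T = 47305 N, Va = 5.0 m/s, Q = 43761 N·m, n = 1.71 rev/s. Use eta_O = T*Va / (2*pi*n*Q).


Formula: eta = T * Va / (2 * pi * n * Q)
Step 1 — numerator = T * Va = 47305 * 5.0 = 236525.0
Step 2 — 2 * pi * n = 2 * pi * 1.71 = 10.744247
Step 3 — denominator = 10.744247 * 43761 = 470178.99
Step 4 — eta = 236525.0 / 470178.99 ≈ 0.50305 (5 s.f.)

0.50305


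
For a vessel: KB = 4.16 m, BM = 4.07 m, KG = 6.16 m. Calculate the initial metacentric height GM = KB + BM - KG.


Formula: GM = KB + BM - KG
Step 1 — KM = KB + BM = 4.16 + 4.07 = 8.23 m
Step 2 — GM = KM - KG = 8.23 - 6.16 = 2.07 m

2.07 m


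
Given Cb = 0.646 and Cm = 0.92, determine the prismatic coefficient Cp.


Formula: Cp = Cb / Cm
Substituting: Cp = 0.646 / 0.92
Result: Cp ≈ 0.70217 (5 s.f.)

0.70217


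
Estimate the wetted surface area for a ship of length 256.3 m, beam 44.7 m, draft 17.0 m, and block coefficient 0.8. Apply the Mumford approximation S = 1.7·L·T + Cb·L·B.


Formula: S = 1.7*L*T + V/T with V = Cb*L*B*T, i.e. S = L * (1.7*T + Cb*B)
Step 1 — 1.7*T = 1.7 * 17.0 = 28.9 m
Step 2 — Cb*B = 0.8 * 44.7 = 35.76 m
Step 3 — 1.7*T + Cb*B = 28.9 + 35.76 = 64.66 m
Step 4 — S = 256.3 * 64.66 ≈ 16572 m^2 (5 s.f.)

16572 m^2


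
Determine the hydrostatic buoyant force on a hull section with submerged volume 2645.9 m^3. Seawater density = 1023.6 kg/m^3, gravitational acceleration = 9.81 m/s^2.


Formula: Fb = rho * g * V
Substituting: Fb = 1023.6 * 9.81 * 2645.9
Intermediate: 1023.6 * 9.81 = 10041.516
Result: Fb = 10041.516 * 2645.9 ≈ 26569000 N (5 s.f.)

26569000 N


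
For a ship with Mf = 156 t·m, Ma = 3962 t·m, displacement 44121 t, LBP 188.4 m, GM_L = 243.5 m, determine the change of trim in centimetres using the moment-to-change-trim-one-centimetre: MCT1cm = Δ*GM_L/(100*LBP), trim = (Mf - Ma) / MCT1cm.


Formula: net trimming moment = Mf - Ma; MCT1cm = Δ*GM_L/(100*LBP); trim = net moment / MCT1cm
Step 1 — net trimming moment = 156 - 3962 = -3806 t·m
Step 2 — MCT1cm = 44121 * 243.5 / (100 * 188.4) = 570.2475 t·m/cm
Step 3 — trim = -3806 / 570.2475 ≈ -6.6743 cm (5 s.f.)

-6.6743 cm


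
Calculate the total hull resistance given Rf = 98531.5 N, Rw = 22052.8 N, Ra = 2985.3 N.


Formula: Rt = Rf + Rw + Ra
Substituting: Rt = 98531.5 + 22052.8 + 2985.3
Result: Rt = 123569.6 N

123569.6 N


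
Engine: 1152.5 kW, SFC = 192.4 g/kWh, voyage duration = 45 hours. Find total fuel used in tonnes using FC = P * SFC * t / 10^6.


Formula: FC (tonnes) = P * SFC * t / 1,000,000
Step 1 — P * SFC * t = 1152.5 * 192.4 * 45 = 9978345.0 g
Step 2 — FC (tonnes) = 9978345.0 / 1,000,000 ≈ 9.9783 tonnes (5 s.f.)

9.9783 tonnes


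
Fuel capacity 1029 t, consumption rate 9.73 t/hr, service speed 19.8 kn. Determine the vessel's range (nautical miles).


Formula: endurance = fuel / rate; range = endurance * speed
Step 1 — endurance = 1029 / 9.73 = 105.7554 hours
Step 2 — range = 105.7554 * 19.8 ≈ 2094.0 nautical miles (5 s.f.)

2094.0 NM


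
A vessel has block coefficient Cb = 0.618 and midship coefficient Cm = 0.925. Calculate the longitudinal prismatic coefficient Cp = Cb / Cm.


Formula: Cp = Cb / Cm
Substituting: Cp = 0.618 / 0.925
Result: Cp ≈ 0.66811 (5 s.f.)

0.66811


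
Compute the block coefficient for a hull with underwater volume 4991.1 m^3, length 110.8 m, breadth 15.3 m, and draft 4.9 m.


Formula: Cb = V / (L * B * T)
Step 1 — L * B * T = 110.8 * 15.3 * 4.9 = 8306.676 m^3
Step 2 — Cb = 4991.1 / 8306.676 ≈ 0.60085 (5 s.f.)

0.60085


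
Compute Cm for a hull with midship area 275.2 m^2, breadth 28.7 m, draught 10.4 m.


Formula: Cm = Am / (B * T)
Step 1 — B * T = 28.7 * 10.4 = 298.48 m^2
Step 2 — Cm = 275.2 / 298.48 ≈ 0.92200 (5 s.f.)

0.92200


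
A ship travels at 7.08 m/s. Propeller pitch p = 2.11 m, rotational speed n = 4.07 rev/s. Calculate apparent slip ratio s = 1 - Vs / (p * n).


Formula: s = 1 - Vs / (p * n)
Step 1 — p * n = 2.11 * 4.07 = 8.5877
Step 2 — Vs / (p*n) = 7.08 / 8.5877 = 0.824435 (6 d.p.)
Step 3 — s = 1 - 0.824435 = 0.175565

0.175565


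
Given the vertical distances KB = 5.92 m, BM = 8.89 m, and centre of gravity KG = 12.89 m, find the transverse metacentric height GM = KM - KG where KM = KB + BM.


Formula: GM = KB + BM - KG
Step 1 — KM = KB + BM = 5.92 + 8.89 = 14.81 m
Step 2 — GM = KM - KG = 14.81 - 12.89 = 1.92 m

1.92 m


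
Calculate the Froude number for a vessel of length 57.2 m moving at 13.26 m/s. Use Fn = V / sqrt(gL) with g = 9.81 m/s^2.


Formula: Fn = V / sqrt(g * L)
Step 1 — g * L = 9.81 * 57.2 = 561.132
Step 2 — sqrt(g * L) = sqrt(561.132) = 23.688225
Step 3 — Fn = 13.26 / 23.688225 ≈ 0.55977 (5 s.f.)

0.55977


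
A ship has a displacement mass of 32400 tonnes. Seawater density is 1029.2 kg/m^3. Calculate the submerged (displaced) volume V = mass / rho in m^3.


Formula: V = mass / rho
Step 1 — convert tonnes to kg: 32400 t * 1000 = 32400000 kg
Step 2 — V = 32400000 / 1029.2 ≈ 31481 m^3 (5 s.f.)

31481 m^3


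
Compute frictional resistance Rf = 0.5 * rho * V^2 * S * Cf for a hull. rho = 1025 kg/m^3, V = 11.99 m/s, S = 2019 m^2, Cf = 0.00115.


Formula: Rf = 0.5 * rho * V^2 * S * Cf
Step 1 — V^2 = 11.99^2 = 143.7601
Step 2 — 0.5 * rho * V^2 = 0.5 * 1025 * 143.7601 = 73677.05125
Step 3 — Rf = 73677.05125 * 2019 * 0.00115 ≈ 171070 N (5 s.f.)

171070 N


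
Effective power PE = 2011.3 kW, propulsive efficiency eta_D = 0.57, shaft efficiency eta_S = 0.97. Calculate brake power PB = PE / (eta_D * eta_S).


Formula: PB = PE / (eta_D * eta_S)
Step 1 — combined efficiency = eta_D * eta_S = 0.57 * 0.97 = 0.5529
Step 2 — PB = 2011.3 / 0.5529 ≈ 3637.7 kW (5 s.f.)

3637.7 kW


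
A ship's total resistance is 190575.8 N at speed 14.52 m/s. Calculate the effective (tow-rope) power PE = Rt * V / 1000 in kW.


Formula: PE = Rt * V / 1000 (kW)
Step 1 — PE (W) = 190575.8 * 14.52 = 2767160.616 W
Step 2 — PE (kW) = 2767160.616 / 1000 ≈ 2767.2 kW (5 s.f.)

2767.2 kW


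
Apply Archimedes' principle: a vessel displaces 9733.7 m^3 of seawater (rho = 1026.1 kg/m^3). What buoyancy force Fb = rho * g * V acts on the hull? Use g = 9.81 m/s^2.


Formula: Fb = rho * g * V
Substituting: Fb = 1026.1 * 9.81 * 9733.7
Intermediate: 1026.1 * 9.81 = 10066.041
Result: Fb = 10066.041 * 9733.7 ≈ 97980000 N (5 s.f.)

97980000 N


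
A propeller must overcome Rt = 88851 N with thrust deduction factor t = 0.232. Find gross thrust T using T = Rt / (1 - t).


Formula: T = Rt / (1 - t)
Step 1 — (1 - t) = 1 - 0.232 = 0.768
Step 2 — T = 88851 / 0.768 ≈ 115690 N (5 s.f.)

115690 N


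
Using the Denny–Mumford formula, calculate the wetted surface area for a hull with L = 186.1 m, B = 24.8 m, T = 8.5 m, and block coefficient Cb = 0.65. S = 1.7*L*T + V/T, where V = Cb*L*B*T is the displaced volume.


Formula: S = 1.7*L*T + V/T with V = Cb*L*B*T, i.e. S = L * (1.7*T + Cb*B)
Step 1 — 1.7*T = 1.7 * 8.5 = 14.45 m
Step 2 — Cb*B = 0.65 * 24.8 = 16.12 m
Step 3 — 1.7*T + Cb*B = 14.45 + 16.12 = 30.57 m
Step 4 — S = 186.1 * 30.57 ≈ 5689.1 m^2 (5 s.f.)

5689.1 m^2


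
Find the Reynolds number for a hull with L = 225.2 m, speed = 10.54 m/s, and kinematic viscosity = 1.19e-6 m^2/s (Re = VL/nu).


Formula: Re = V * L / nu
Step 1 — V * L = 10.54 * 225.2 = 2373.608 m^2/s
Step 2 — Re = 2373.608 / 1.19e-6 = 1.99e+09

1.99e+09


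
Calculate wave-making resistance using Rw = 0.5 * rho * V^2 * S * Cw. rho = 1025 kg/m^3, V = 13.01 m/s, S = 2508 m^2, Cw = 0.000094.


Formula: Rw = 0.5 * rho * V^2 * S * Cw
Step 1 — V^2 = 13.01^2 = 169.2601
Step 2 — 0.5 * rho * V^2 = 0.5 * 1025 * 169.2601 = 86745.80125
Step 3 — Rw = 86745.80125 * 2508 * 0.000094 ≈ 20450 N (5 s.f.)

20450 N


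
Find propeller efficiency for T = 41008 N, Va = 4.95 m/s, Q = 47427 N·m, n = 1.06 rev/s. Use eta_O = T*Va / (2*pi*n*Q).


Formula: eta = T * Va / (2 * pi * n * Q)
Step 1 — numerator = T * Va = 41008 * 4.95 = 202989.6
Step 2 — 2 * pi * n = 2 * pi * 1.06 = 6.660176
Step 3 — denominator = 6.660176 * 47427 = 315872.17
Step 4 — eta = 202989.6 / 315872.17 ≈ 0.64263 (5 s.f.)

0.64263


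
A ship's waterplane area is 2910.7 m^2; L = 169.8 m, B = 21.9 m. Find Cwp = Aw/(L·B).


Formula: Cwp = Aw / (L * B)
Step 1 — L * B = 169.8 * 21.9 = 3718.62 m^2
Step 2 — Cwp = 2910.7 / 3718.62 ≈ 0.78274 (5 s.f.)

0.78274


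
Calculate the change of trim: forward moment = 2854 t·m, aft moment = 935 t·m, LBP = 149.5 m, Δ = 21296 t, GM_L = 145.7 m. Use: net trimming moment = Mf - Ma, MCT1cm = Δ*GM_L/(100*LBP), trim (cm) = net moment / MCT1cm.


Formula: net trimming moment = Mf - Ma; MCT1cm = Δ*GM_L/(100*LBP); trim = net moment / MCT1cm
Step 1 — net trimming moment = 2854 - 935 = 1919 t·m
Step 2 — MCT1cm = 21296 * 145.7 / (100 * 149.5) = 207.547 t·m/cm
Step 3 — trim = 1919 / 207.547 ≈ 9.2461 cm (5 s.f.)

9.2461 cm


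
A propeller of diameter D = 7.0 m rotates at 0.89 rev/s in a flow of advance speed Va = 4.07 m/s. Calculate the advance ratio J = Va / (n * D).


Formula: J = Va / (n * D)
Step 1 — n * D = 0.89 * 7.0 = 6.23
Step 2 — J = 4.07 / 6.23 ≈ 0.65329 (5 s.f.)

0.65329


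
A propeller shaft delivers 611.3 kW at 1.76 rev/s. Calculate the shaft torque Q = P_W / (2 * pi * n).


Formula: Q = P_W / (2 * pi * n)
Step 1 — P_W = 611.3 kW * 1000 = 611300.0 W
Step 2 — 2 * pi * n = 2 * pi * 1.76 = 11.058406
Step 3 — Q = 611300.0 / 11.058406 ≈ 55279 N·m (5 s.f.)

55279 N·m


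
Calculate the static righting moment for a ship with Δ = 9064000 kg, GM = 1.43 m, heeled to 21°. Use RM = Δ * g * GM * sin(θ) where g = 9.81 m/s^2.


Formula: GZ = GM * sin(theta); RM = disp * g * GZ
Step 1 — GZ = 1.43 * sin(21°) = 1.43 * 0.358368 = 0.512466 m
Step 2 — RM = 9064000 * 9.81 * 0.512466 ≈ 45567000 N·m (5 s.f.)

45567000 N·m


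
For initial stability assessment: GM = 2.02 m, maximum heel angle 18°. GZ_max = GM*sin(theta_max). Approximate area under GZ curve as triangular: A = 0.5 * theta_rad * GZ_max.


Formula: GZ_max = GM * sin(theta); Area = 0.5 * theta_rad * GZ_max
Step 1 — GZ_max = 2.02 * sin(18°) = 2.02 * 0.309017 = 0.624214 m
Step 2 — theta_rad = 18 * pi/180 = 0.314159 rad
Step 3 — Area = 0.5 * 0.314159 * 0.624214 ≈ 0.098051 m·rad (5 s.f.)

0.098051 m·rad


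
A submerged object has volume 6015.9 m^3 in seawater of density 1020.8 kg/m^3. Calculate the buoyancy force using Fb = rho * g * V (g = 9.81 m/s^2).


Formula: Fb = rho * g * V
Substituting: Fb = 1020.8 * 9.81 * 6015.9
Intermediate: 1020.8 * 9.81 = 10014.048
Result: Fb = 10014.048 * 6015.9 ≈ 60244000 N (5 s.f.)

60244000 N


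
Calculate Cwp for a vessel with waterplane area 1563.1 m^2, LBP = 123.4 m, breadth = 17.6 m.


Formula: Cwp = Aw / (L * B)
Step 1 — L * B = 123.4 * 17.6 = 2171.84 m^2
Step 2 — Cwp = 1563.1 / 2171.84 ≈ 0.71971 (5 s.f.)

0.71971


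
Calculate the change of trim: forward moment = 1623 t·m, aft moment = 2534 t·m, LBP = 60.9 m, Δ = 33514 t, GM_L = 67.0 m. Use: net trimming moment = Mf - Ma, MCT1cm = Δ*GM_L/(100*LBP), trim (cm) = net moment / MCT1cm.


Formula: net trimming moment = Mf - Ma; MCT1cm = Δ*GM_L/(100*LBP); trim = net moment / MCT1cm
Step 1 — net trimming moment = 1623 - 2534 = -911 t·m
Step 2 — MCT1cm = 33514 * 67.0 / (100 * 60.9) = 368.709 t·m/cm
Step 3 — trim = -911 / 368.709 ≈ -2.4708 cm (5 s.f.)

-2.4708 cm


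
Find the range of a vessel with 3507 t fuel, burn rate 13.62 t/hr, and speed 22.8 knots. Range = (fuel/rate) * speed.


Formula: endurance = fuel / rate; range = endurance * speed
Step 1 — endurance = 3507 / 13.62 = 257.489 hours
Step 2 — range = 257.489 * 22.8 ≈ 5870.7 nautical miles (5 s.f.)

5870.7 NM


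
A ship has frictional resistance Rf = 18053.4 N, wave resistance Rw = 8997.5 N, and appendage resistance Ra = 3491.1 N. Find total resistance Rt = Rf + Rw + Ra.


Formula: Rt = Rf + Rw + Ra
Substituting: Rt = 18053.4 + 8997.5 + 3491.1
Result: Rt = 30542.0 N

30542.0 N


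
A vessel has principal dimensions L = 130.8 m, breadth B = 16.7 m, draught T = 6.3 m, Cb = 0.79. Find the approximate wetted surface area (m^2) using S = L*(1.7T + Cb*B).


Formula: S = 1.7*L*T + V/T with V = Cb*L*B*T, i.e. S = L * (1.7*T + Cb*B)
Step 1 — 1.7*T = 1.7 * 6.3 = 10.71 m
Step 2 — Cb*B = 0.79 * 16.7 = 13.193 m
Step 3 — 1.7*T + Cb*B = 10.71 + 13.193 = 23.903 m
Step 4 — S = 130.8 * 23.903 ≈ 3126.5 m^2 (5 s.f.)

3126.5 m^2


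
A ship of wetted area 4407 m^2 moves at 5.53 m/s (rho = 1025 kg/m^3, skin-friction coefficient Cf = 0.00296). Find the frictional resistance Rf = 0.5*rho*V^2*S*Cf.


Formula: Rf = 0.5 * rho * V^2 * S * Cf
Step 1 — V^2 = 5.53^2 = 30.5809
Step 2 — 0.5 * rho * V^2 = 0.5 * 1025 * 30.5809 = 15672.71125
Step 3 — Rf = 15672.71125 * 4407 * 0.00296 ≈ 204450 N (5 s.f.)

204450 N


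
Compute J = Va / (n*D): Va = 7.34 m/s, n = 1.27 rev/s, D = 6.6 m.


Formula: J = Va / (n * D)
Step 1 — n * D = 1.27 * 6.6 = 8.382
Step 2 — J = 7.34 / 8.382 ≈ 0.87569 (5 s.f.)

0.87569


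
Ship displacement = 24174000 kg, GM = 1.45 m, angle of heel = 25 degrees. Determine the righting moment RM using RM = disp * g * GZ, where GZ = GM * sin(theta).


Formula: GZ = GM * sin(theta); RM = disp * g * GZ
Step 1 — GZ = 1.45 * sin(25°) = 1.45 * 0.422618 = 0.612796 m
Step 2 — RM = 24174000 * 9.81 * 0.612796 ≈ 145320000 N·m (5 s.f.)

145320000 N·m


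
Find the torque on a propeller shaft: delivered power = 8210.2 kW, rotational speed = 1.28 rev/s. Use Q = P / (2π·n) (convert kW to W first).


Formula: Q = P_W / (2 * pi * n)
Step 1 — P_W = 8210.2 kW * 1000 = 8210200.0 W
Step 2 — 2 * pi * n = 2 * pi * 1.28 = 8.042477
Step 3 — Q = 8210200.0 / 8.042477 ≈ 1020900 N·m (5 s.f.)

1020900 N·m


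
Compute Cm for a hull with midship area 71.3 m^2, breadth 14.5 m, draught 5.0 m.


Formula: Cm = Am / (B * T)
Step 1 — B * T = 14.5 * 5.0 = 72.5 m^2
Step 2 — Cm = 71.3 / 72.5 ≈ 0.98345 (5 s.f.)

0.98345


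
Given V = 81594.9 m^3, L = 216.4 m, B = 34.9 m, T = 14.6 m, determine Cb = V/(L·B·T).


Formula: Cb = V / (L * B * T)
Step 1 — L * B * T = 216.4 * 34.9 * 14.6 = 110264.456 m^3
Step 2 — Cb = 81594.9 / 110264.456 ≈ 0.73999 (5 s.f.)

0.73999


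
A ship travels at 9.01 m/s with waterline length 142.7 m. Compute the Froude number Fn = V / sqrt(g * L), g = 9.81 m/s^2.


Formula: Fn = V / sqrt(g * L)
Step 1 — g * L = 9.81 * 142.7 = 1399.887
Step 2 — sqrt(g * L) = sqrt(1399.887) = 37.415064
Step 3 — Fn = 9.01 / 37.415064 ≈ 0.24081 (5 s.f.)

0.24081


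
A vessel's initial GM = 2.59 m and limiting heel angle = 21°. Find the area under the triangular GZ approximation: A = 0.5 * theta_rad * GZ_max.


Formula: GZ_max = GM * sin(theta); Area = 0.5 * theta_rad * GZ_max
Step 1 — GZ_max = 2.59 * sin(21°) = 2.59 * 0.358368 = 0.928173 m
Step 2 — theta_rad = 21 * pi/180 = 0.366519 rad
Step 3 — Area = 0.5 * 0.366519 * 0.928173 ≈ 0.17010 m·rad (5 s.f.)

0.17010 m·rad


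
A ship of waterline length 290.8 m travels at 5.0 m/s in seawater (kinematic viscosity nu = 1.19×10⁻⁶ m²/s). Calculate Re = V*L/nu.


Formula: Re = V * L / nu
Step 1 — V * L = 5.0 * 290.8 = 1454.0 m^2/s
Step 2 — Re = 1454.0 / 1.19e-6 = 1.22e+09

1.22e+09


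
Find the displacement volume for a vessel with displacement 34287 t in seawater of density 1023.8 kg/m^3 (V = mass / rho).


Formula: V = mass / rho
Step 1 — convert tonnes to kg: 34287 t * 1000 = 34287000 kg
Step 2 — V = 34287000 / 1023.8 ≈ 33490 m^3 (5 s.f.)

33490 m^3


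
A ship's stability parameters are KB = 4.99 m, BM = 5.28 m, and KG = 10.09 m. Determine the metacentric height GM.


Formula: GM = KB + BM - KG
Step 1 — KM = KB + BM = 4.99 + 5.28 = 10.27 m
Step 2 — GM = KM - KG = 10.27 - 10.09 = 0.18 m

0.18 m


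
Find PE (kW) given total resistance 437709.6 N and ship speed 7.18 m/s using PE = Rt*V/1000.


Formula: PE = Rt * V / 1000 (kW)
Step 1 — PE (W) = 437709.6 * 7.18 = 3142754.928 W
Step 2 — PE (kW) = 3142754.928 / 1000 ≈ 3142.8 kW (5 s.f.)

3142.8 kW


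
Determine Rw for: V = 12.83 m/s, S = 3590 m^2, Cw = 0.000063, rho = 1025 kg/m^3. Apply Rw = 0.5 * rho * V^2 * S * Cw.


Formula: Rw = 0.5 * rho * V^2 * S * Cw
Step 1 — V^2 = 12.83^2 = 164.6089
Step 2 — 0.5 * rho * V^2 = 0.5 * 1025 * 164.6089 = 84362.06125
Step 3 — Rw = 84362.06125 * 3590 * 0.000063 ≈ 19080 N (5 s.f.)

19080 N


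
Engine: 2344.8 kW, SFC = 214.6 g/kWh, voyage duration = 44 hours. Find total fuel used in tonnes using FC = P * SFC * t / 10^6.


Formula: FC (tonnes) = P * SFC * t / 1,000,000
Step 1 — P * SFC * t = 2344.8 * 214.6 * 44 = 22140539.52 g
Step 2 — FC (tonnes) = 22140539.52 / 1,000,000 ≈ 22.141 tonnes (5 s.f.)

22.141 tonnes


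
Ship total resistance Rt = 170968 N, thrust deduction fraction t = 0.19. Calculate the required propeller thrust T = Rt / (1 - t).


Formula: T = Rt / (1 - t)
Step 1 — (1 - t) = 1 - 0.19 = 0.81
Step 2 — T = 170968 / 0.81 ≈ 211070 N (5 s.f.)

211070 N


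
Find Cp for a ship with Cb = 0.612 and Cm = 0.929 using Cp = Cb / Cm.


Formula: Cp = Cb / Cm
Substituting: Cp = 0.612 / 0.929
Result: Cp ≈ 0.65877 (5 s.f.)

0.65877


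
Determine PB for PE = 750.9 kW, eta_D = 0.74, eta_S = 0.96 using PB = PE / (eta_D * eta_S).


Formula: PB = PE / (eta_D * eta_S)
Step 1 — combined efficiency = eta_D * eta_S = 0.74 * 0.96 = 0.7104
Step 2 — PB = 750.9 / 0.7104 ≈ 1057.0 kW (5 s.f.)

1057.0 kW


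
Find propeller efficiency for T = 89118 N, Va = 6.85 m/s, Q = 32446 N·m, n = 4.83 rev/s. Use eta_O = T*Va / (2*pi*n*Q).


Formula: eta = T * Va / (2 * pi * n * Q)
Step 1 — numerator = T * Va = 89118 * 6.85 = 610458.3
Step 2 — 2 * pi * n = 2 * pi * 4.83 = 30.347785
Step 3 — denominator = 30.347785 * 32446 = 984664.23
Step 4 — eta = 610458.3 / 984664.23 ≈ 0.61997 (5 s.f.)

0.61997


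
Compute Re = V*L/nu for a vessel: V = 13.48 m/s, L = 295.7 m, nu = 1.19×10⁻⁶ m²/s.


Formula: Re = V * L / nu
Step 1 — V * L = 13.48 * 295.7 = 3986.036 m^2/s
Step 2 — Re = 3986.036 / 1.19e-6 = 3.35e+09

3.35e+09


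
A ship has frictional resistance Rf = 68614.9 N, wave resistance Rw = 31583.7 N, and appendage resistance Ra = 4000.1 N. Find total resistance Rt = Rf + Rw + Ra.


Formula: Rt = Rf + Rw + Ra
Substituting: Rt = 68614.9 + 31583.7 + 4000.1
Result: Rt = 104198.7 N

104198.7 N


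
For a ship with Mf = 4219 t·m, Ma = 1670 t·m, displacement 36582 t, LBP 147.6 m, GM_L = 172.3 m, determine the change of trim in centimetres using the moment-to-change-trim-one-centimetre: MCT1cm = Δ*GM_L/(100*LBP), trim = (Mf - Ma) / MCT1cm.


Formula: net trimming moment = Mf - Ma; MCT1cm = Δ*GM_L/(100*LBP); trim = net moment / MCT1cm
Step 1 — net trimming moment = 4219 - 1670 = 2549 t·m
Step 2 — MCT1cm = 36582 * 172.3 / (100 * 147.6) = 427.0378 t·m/cm
Step 3 — trim = 2549 / 427.0378 ≈ 5.9690 cm (5 s.f.)

5.9690 cm


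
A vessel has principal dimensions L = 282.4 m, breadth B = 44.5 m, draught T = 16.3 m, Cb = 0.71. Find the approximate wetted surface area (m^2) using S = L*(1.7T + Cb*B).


Formula: S = 1.7*L*T + V/T with V = Cb*L*B*T, i.e. S = L * (1.7*T + Cb*B)
Step 1 — 1.7*T = 1.7 * 16.3 = 27.71 m
Step 2 — Cb*B = 0.71 * 44.5 = 31.595 m
Step 3 — 1.7*T + Cb*B = 27.71 + 31.595 = 59.305 m
Step 4 — S = 282.4 * 59.305 ≈ 16748 m^2 (5 s.f.)

16748 m^2


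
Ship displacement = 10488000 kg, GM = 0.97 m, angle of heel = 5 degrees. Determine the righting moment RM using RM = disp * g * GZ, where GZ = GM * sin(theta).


Formula: GZ = GM * sin(theta); RM = disp * g * GZ
Step 1 — GZ = 0.97 * sin(5°) = 0.97 * 0.087156 = 0.084541 m
Step 2 — RM = 10488000 * 9.81 * 0.084541 ≈ 8698200 N·m (5 s.f.)

8698200 N·m


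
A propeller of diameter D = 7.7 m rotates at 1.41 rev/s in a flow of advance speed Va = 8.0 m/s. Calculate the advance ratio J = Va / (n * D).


Formula: J = Va / (n * D)
Step 1 — n * D = 1.41 * 7.7 = 10.857
Step 2 — J = 8.0 / 10.857 ≈ 0.73685 (5 s.f.)

0.73685


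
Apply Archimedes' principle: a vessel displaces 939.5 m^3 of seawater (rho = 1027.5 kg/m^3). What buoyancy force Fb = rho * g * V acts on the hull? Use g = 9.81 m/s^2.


Formula: Fb = rho * g * V
Substituting: Fb = 1027.5 * 9.81 * 939.5
Intermediate: 1027.5 * 9.81 = 10079.775
Result: Fb = 10079.775 * 939.5 ≈ 9469900 N (5 s.f.)

9469900 N


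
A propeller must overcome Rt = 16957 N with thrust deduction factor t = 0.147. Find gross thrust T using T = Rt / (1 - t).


Formula: T = Rt / (1 - t)
Step 1 — (1 - t) = 1 - 0.147 = 0.853
Step 2 — T = 16957 / 0.853 ≈ 19879 N (5 s.f.)

19879 N


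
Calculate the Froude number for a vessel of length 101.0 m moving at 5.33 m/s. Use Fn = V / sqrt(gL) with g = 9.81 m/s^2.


Formula: Fn = V / sqrt(g * L)
Step 1 — g * L = 9.81 * 101.0 = 990.81
Step 2 — sqrt(g * L) = sqrt(990.81) = 31.477135
Step 3 — Fn = 5.33 / 31.477135 ≈ 0.16933 (5 s.f.)

0.16933


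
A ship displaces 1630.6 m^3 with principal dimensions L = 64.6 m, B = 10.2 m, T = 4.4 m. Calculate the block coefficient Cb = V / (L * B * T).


Formula: Cb = V / (L * B * T)
Step 1 — L * B * T = 64.6 * 10.2 * 4.4 = 2899.248 m^3
Step 2 — Cb = 1630.6 / 2899.248 ≈ 0.56242 (5 s.f.)

0.56242


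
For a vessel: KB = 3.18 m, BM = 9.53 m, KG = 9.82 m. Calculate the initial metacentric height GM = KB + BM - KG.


Formula: GM = KB + BM - KG
Step 1 — KM = KB + BM = 3.18 + 9.53 = 12.71 m
Step 2 — GM = KM - KG = 12.71 - 9.82 = 2.89 m

2.89 m


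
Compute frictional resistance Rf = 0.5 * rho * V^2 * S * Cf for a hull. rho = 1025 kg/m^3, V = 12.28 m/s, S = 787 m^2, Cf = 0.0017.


Formula: Rf = 0.5 * rho * V^2 * S * Cf
Step 1 — V^2 = 12.28^2 = 150.7984
Step 2 — 0.5 * rho * V^2 = 0.5 * 1025 * 150.7984 = 77284.18
Step 3 — Rf = 77284.18 * 787 * 0.0017 ≈ 103400 N (5 s.f.)

103400 N


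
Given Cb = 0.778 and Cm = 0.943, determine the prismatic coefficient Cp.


Formula: Cp = Cb / Cm
Substituting: Cp = 0.778 / 0.943
Result: Cp ≈ 0.82503 (5 s.f.)

0.82503


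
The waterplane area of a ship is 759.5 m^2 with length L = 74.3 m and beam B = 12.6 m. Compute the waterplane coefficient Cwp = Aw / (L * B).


Formula: Cwp = Aw / (L * B)
Step 1 — L * B = 74.3 * 12.6 = 936.18 m^2
Step 2 — Cwp = 759.5 / 936.18 ≈ 0.81128 (5 s.f.)

0.81128


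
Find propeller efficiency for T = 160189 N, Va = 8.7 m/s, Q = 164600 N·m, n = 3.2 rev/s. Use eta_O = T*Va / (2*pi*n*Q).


Formula: eta = T * Va / (2 * pi * n * Q)
Step 1 — numerator = T * Va = 160189 * 8.7 = 1393644.3
Step 2 — 2 * pi * n = 2 * pi * 3.2 = 20.106193
Step 3 — denominator = 20.106193 * 164600 = 3309479.37
Step 4 — eta = 1393644.3 / 3309479.37 ≈ 0.42111 (5 s.f.)

0.42111


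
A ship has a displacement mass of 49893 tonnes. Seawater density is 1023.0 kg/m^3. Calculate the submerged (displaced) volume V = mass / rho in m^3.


Formula: V = mass / rho
Step 1 — convert tonnes to kg: 49893 t * 1000 = 49893000 kg
Step 2 — V = 49893000 / 1023.0 ≈ 48771 m^3 (5 s.f.)

48771 m^3


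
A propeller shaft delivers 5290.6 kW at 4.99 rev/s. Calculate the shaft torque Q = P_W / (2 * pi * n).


Formula: Q = P_W / (2 * pi * n)
Step 1 — P_W = 5290.6 kW * 1000 = 5290600.0 W
Step 2 — 2 * pi * n = 2 * pi * 4.99 = 31.353095
Step 3 — Q = 5290600.0 / 31.353095 ≈ 168740 N·m (5 s.f.)

168740 N·m


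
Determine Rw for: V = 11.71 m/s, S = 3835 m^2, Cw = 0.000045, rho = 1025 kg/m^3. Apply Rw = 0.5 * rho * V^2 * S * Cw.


Formula: Rw = 0.5 * rho * V^2 * S * Cw
Step 1 — V^2 = 11.71^2 = 137.1241
Step 2 — 0.5 * rho * V^2 = 0.5 * 1025 * 137.1241 = 70276.10125
Step 3 — Rw = 70276.10125 * 3835 * 0.000045 ≈ 12128 N (5 s.f.)

12128 N


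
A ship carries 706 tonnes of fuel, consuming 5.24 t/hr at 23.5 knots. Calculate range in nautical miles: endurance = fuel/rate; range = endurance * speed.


Formula: endurance = fuel / rate; range = endurance * speed
Step 1 — endurance = 706 / 5.24 = 134.7328 hours
Step 2 — range = 134.7328 * 23.5 ≈ 3166.2 nautical miles (5 s.f.)

3166.2 NM


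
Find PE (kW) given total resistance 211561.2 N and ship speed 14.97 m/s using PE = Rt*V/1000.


Formula: PE = Rt * V / 1000 (kW)
Step 1 — PE (W) = 211561.2 * 14.97 = 3167071.164 W
Step 2 — PE (kW) = 3167071.164 / 1000 ≈ 3167.1 kW (5 s.f.)

3167.1 kW


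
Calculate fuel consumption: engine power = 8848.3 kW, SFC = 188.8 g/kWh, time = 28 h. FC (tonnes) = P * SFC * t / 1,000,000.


Formula: FC (tonnes) = P * SFC * t / 1,000,000
Step 1 — P * SFC * t = 8848.3 * 188.8 * 28 = 46775653.12 g
Step 2 — FC (tonnes) = 46775653.12 / 1,000,000 ≈ 46.776 tonnes (5 s.f.)

46.776 tonnes


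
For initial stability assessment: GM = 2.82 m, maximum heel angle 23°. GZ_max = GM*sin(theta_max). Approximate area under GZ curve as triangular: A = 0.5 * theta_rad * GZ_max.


Formula: GZ_max = GM * sin(theta); Area = 0.5 * theta_rad * GZ_max
Step 1 — GZ_max = 2.82 * sin(23°) = 2.82 * 0.390731 = 1.101861 m
Step 2 — theta_rad = 23 * pi/180 = 0.401426 rad
Step 3 — Area = 0.5 * 0.401426 * 1.101861 ≈ 0.22116 m·rad (5 s.f.)

0.22116 m·rad


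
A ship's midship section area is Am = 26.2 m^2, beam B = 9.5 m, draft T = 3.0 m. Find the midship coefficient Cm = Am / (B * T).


Formula: Cm = Am / (B * T)
Step 1 — B * T = 9.5 * 3.0 = 28.5 m^2
Step 2 — Cm = 26.2 / 28.5 ≈ 0.91930 (5 s.f.)

0.91930


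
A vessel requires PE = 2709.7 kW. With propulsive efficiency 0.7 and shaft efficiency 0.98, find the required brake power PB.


Formula: PB = PE / (eta_D * eta_S)
Step 1 — combined efficiency = eta_D * eta_S = 0.7 * 0.98 = 0.686
Step 2 — PB = 2709.7 / 0.686 ≈ 3950.0 kW (5 s.f.)

3950.0 kW


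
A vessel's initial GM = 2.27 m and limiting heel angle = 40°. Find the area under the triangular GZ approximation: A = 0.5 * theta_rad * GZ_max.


Formula: GZ_max = GM * sin(theta); Area = 0.5 * theta_rad * GZ_max
Step 1 — GZ_max = 2.27 * sin(40°) = 2.27 * 0.642788 = 1.459129 m
Step 2 — theta_rad = 40 * pi/180 = 0.698132 rad
Step 3 — Area = 0.5 * 0.698132 * 1.459129 ≈ 0.50933 m·rad (5 s.f.)

0.50933 m·rad


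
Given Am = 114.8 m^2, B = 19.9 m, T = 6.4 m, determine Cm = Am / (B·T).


Formula: Cm = Am / (B * T)
Step 1 — B * T = 19.9 * 6.4 = 127.36 m^2
Step 2 — Cm = 114.8 / 127.36 ≈ 0.90138 (5 s.f.)

0.90138


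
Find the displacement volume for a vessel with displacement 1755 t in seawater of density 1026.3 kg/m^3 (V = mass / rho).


Formula: V = mass / rho
Step 1 — convert tonnes to kg: 1755 t * 1000 = 1755000 kg
Step 2 — V = 1755000 / 1026.3 ≈ 1710.0 m^3 (5 s.f.)

1710.0 m^3


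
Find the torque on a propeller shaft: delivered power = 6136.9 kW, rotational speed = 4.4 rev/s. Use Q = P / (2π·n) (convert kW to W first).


Formula: Q = P_W / (2 * pi * n)
Step 1 — P_W = 6136.9 kW * 1000 = 6136900.0 W
Step 2 — 2 * pi * n = 2 * pi * 4.4 = 27.646015
Step 3 — Q = 6136900.0 / 27.646015 ≈ 221980 N·m (5 s.f.)

221980 N·m


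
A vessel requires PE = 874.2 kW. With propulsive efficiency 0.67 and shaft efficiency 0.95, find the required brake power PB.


Formula: PB = PE / (eta_D * eta_S)
Step 1 — combined efficiency = eta_D * eta_S = 0.67 * 0.95 = 0.6365
Step 2 — PB = 874.2 / 0.6365 ≈ 1373.4 kW (5 s.f.)

1373.4 kW


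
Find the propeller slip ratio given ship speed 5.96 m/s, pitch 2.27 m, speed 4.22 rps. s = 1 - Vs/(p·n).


Formula: s = 1 - Vs / (p * n)
Step 1 — p * n = 2.27 * 4.22 = 9.5794
Step 2 — Vs / (p*n) = 5.96 / 9.5794 = 0.622168 (6 d.p.)
Step 3 — s = 1 - 0.622168 = 0.377832

0.377832


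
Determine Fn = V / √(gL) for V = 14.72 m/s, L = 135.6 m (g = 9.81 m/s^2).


Formula: Fn = V / sqrt(g * L)
Step 1 — g * L = 9.81 * 135.6 = 1330.236
Step 2 — sqrt(g * L) = sqrt(1330.236) = 36.472401
Step 3 — Fn = 14.72 / 36.472401 ≈ 0.40359 (5 s.f.)

0.40359


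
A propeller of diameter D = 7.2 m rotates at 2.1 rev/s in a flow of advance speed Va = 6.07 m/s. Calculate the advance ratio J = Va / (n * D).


Formula: J = Va / (n * D)
Step 1 — n * D = 2.1 * 7.2 = 15.12
Step 2 — J = 6.07 / 15.12 ≈ 0.40146 (5 s.f.)

0.40146


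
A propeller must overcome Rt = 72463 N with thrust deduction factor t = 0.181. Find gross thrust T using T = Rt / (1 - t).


Formula: T = Rt / (1 - t)
Step 1 — (1 - t) = 1 - 0.181 = 0.819
Step 2 — T = 72463 / 0.819 ≈ 88477 N (5 s.f.)

88477 N


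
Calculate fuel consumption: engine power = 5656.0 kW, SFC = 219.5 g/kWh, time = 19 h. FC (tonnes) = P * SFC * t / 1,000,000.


Formula: FC (tonnes) = P * SFC * t / 1,000,000
Step 1 — P * SFC * t = 5656.0 * 219.5 * 19 = 23588348.0 g
Step 2 — FC (tonnes) = 23588348.0 / 1,000,000 ≈ 23.588 tonnes (5 s.f.)

23.588 tonnes


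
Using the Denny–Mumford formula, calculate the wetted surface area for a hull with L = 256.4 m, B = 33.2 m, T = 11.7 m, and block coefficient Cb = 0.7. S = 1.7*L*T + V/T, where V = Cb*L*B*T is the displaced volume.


Formula: S = 1.7*L*T + V/T with V = Cb*L*B*T, i.e. S = L * (1.7*T + Cb*B)
Step 1 — 1.7*T = 1.7 * 11.7 = 19.89 m
Step 2 — Cb*B = 0.7 * 33.2 = 23.24 m
Step 3 — 1.7*T + Cb*B = 19.89 + 23.24 = 43.13 m
Step 4 — S = 256.4 * 43.13 ≈ 11059 m^2 (5 s.f.)

11059 m^2


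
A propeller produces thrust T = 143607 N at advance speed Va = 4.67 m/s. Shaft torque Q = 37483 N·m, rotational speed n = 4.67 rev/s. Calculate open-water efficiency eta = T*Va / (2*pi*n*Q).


Formula: eta = T * Va / (2 * pi * n * Q)
Step 1 — numerator = T * Va = 143607 * 4.67 = 670644.69
Step 2 — 2 * pi * n = 2 * pi * 4.67 = 29.342475
Step 3 — denominator = 29.342475 * 37483 = 1099843.99
Step 4 — eta = 670644.69 / 1099843.99 ≈ 0.60976 (5 s.f.)

0.60976


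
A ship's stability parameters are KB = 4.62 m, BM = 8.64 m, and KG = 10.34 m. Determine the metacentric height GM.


Formula: GM = KB + BM - KG
Step 1 — KM = KB + BM = 4.62 + 8.64 = 13.26 m
Step 2 — GM = KM - KG = 13.26 - 10.34 = 2.92 m

2.92 m


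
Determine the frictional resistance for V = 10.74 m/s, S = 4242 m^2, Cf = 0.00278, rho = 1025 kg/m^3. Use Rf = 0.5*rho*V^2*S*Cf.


Formula: Rf = 0.5 * rho * V^2 * S * Cf
Step 1 — V^2 = 10.74^2 = 115.3476
Step 2 — 0.5 * rho * V^2 = 0.5 * 1025 * 115.3476 = 59115.645
Step 3 — Rf = 59115.645 * 4242 * 0.00278 ≈ 697140 N (5 s.f.)

697140 N


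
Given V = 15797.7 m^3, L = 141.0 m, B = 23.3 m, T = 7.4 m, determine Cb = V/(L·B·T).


Formula: Cb = V / (L * B * T)
Step 1 — L * B * T = 141.0 * 23.3 * 7.4 = 24311.22 m^3
Step 2 — Cb = 15797.7 / 24311.22 ≈ 0.64981 (5 s.f.)

0.64981


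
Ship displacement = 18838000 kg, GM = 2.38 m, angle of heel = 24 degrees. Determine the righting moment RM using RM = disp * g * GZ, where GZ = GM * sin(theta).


Formula: GZ = GM * sin(theta); RM = disp * g * GZ
Step 1 — GZ = 2.38 * sin(24°) = 2.38 * 0.406737 = 0.968034 m
Step 2 — RM = 18838000 * 9.81 * 0.968034 ≈ 178890000 N·m (5 s.f.)

178890000 N·m


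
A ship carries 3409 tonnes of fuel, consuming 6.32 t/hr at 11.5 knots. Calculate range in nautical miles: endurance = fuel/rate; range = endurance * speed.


Formula: endurance = fuel / rate; range = endurance * speed
Step 1 — endurance = 3409 / 6.32 = 539.3987 hours
Step 2 — range = 539.3987 * 11.5 ≈ 6203.1 nautical miles (5 s.f.)

6203.1 NM


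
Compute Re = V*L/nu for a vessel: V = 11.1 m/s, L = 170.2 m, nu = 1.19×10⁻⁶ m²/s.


Formula: Re = V * L / nu
Step 1 — V * L = 11.1 * 170.2 = 1889.22 m^2/s
Step 2 — Re = 1889.22 / 1.19e-6 = 1.59e+09

1.59e+09


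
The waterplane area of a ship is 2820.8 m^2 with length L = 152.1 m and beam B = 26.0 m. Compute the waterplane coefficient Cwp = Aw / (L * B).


Formula: Cwp = Aw / (L * B)
Step 1 — L * B = 152.1 * 26.0 = 3954.6 m^2
Step 2 — Cwp = 2820.8 / 3954.6 ≈ 0.71330 (5 s.f.)

0.71330


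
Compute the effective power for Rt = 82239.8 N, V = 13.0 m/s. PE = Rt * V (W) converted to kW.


Formula: PE = Rt * V / 1000 (kW)
Step 1 — PE (W) = 82239.8 * 13.0 = 1069117.4 W
Step 2 — PE (kW) = 1069117.4 / 1000 ≈ 1069.1 kW (5 s.f.)

1069.1 kW


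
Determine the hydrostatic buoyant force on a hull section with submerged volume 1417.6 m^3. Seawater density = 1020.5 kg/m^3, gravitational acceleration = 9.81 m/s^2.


Formula: Fb = rho * g * V
Substituting: Fb = 1020.5 * 9.81 * 1417.6
Intermediate: 1020.5 * 9.81 = 10011.105
Result: Fb = 10011.105 * 1417.6 ≈ 14192000 N (5 s.f.)

14192000 N


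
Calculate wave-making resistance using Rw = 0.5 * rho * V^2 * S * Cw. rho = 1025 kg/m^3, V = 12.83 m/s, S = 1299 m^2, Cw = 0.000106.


Formula: Rw = 0.5 * rho * V^2 * S * Cw
Step 1 — V^2 = 12.83^2 = 164.6089
Step 2 — 0.5 * rho * V^2 = 0.5 * 1025 * 164.6089 = 84362.06125
Step 3 — Rw = 84362.06125 * 1299 * 0.000106 ≈ 11616 N (5 s.f.)

11616 N


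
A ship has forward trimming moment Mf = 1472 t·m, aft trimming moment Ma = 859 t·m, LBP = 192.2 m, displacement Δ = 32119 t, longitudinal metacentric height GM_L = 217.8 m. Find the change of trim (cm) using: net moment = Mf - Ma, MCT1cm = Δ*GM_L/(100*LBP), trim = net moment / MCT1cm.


Formula: net trimming moment = Mf - Ma; MCT1cm = Δ*GM_L/(100*LBP); trim = net moment / MCT1cm
Step 1 — net trimming moment = 1472 - 859 = 613 t·m
Step 2 — MCT1cm = 32119 * 217.8 / (100 * 192.2) = 363.9708 t·m/cm
Step 3 — trim = 613 / 363.9708 ≈ 1.6842 cm (5 s.f.)

1.6842 cm


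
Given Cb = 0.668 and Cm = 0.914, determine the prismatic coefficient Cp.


Formula: Cp = Cb / Cm
Substituting: Cp = 0.668 / 0.914
Result: Cp ≈ 0.73085 (5 s.f.)

0.73085


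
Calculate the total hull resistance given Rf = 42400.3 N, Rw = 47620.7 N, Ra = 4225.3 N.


Formula: Rt = Rf + Rw + Ra
Substituting: Rt = 42400.3 + 47620.7 + 4225.3
Result: Rt = 94246.3 N

94246.3 N


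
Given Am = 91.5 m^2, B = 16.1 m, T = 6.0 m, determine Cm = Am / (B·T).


Formula: Cm = Am / (B * T)
Step 1 — B * T = 16.1 * 6.0 = 96.6 m^2
Step 2 — Cm = 91.5 / 96.6 ≈ 0.94720 (5 s.f.)

0.94720


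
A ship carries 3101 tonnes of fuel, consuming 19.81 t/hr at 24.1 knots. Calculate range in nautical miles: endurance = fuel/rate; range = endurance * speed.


Formula: endurance = fuel / rate; range = endurance * speed
Step 1 — endurance = 3101 / 19.81 = 156.5371 hours
Step 2 — range = 156.5371 * 24.1 ≈ 3772.5 nautical miles (5 s.f.)

3772.5 NM


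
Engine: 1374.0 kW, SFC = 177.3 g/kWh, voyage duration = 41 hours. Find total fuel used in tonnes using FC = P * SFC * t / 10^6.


Formula: FC (tonnes) = P * SFC * t / 1,000,000
Step 1 — P * SFC * t = 1374.0 * 177.3 * 41 = 9988018.2 g
Step 2 — FC (tonnes) = 9988018.2 / 1,000,000 ≈ 9.9880 tonnes (5 s.f.)

9.9880 tonnes


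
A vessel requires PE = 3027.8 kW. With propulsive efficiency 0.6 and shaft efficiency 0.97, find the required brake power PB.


Formula: PB = PE / (eta_D * eta_S)
Step 1 — combined efficiency = eta_D * eta_S = 0.6 * 0.97 = 0.582
Step 2 — PB = 3027.8 / 0.582 ≈ 5202.4 kW (5 s.f.)

5202.4 kW
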